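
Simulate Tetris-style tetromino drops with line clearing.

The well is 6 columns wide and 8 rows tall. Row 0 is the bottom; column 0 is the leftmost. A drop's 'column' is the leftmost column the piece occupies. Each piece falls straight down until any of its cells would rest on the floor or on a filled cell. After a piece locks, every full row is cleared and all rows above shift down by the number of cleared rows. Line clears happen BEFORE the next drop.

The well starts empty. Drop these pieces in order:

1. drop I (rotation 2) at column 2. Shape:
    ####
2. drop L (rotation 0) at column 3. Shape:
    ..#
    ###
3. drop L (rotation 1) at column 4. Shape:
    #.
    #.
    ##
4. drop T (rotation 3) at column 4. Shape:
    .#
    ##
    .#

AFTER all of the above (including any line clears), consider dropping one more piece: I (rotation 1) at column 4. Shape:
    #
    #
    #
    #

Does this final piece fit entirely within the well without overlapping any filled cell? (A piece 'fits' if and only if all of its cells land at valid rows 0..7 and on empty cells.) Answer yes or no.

Drop 1: I rot2 at col 2 lands with bottom-row=0; cleared 0 line(s) (total 0); column heights now [0 0 1 1 1 1], max=1
Drop 2: L rot0 at col 3 lands with bottom-row=1; cleared 0 line(s) (total 0); column heights now [0 0 1 2 2 3], max=3
Drop 3: L rot1 at col 4 lands with bottom-row=3; cleared 0 line(s) (total 0); column heights now [0 0 1 2 6 4], max=6
Drop 4: T rot3 at col 4 lands with bottom-row=5; cleared 0 line(s) (total 0); column heights now [0 0 1 2 7 8], max=8
Test piece I rot1 at col 4 (width 1): heights before test = [0 0 1 2 7 8]; fits = False

Answer: no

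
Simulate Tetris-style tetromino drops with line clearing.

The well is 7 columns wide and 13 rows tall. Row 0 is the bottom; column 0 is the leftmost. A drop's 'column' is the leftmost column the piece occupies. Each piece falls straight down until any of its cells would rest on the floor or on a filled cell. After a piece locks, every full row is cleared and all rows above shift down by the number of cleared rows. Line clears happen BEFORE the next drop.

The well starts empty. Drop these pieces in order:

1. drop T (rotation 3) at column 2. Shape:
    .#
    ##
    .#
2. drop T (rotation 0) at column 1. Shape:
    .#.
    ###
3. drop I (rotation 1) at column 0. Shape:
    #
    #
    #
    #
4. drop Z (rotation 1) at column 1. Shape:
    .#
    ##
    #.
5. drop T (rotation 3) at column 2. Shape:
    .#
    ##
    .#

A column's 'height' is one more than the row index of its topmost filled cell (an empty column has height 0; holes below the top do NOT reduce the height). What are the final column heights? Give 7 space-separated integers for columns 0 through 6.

Drop 1: T rot3 at col 2 lands with bottom-row=0; cleared 0 line(s) (total 0); column heights now [0 0 2 3 0 0 0], max=3
Drop 2: T rot0 at col 1 lands with bottom-row=3; cleared 0 line(s) (total 0); column heights now [0 4 5 4 0 0 0], max=5
Drop 3: I rot1 at col 0 lands with bottom-row=0; cleared 0 line(s) (total 0); column heights now [4 4 5 4 0 0 0], max=5
Drop 4: Z rot1 at col 1 lands with bottom-row=4; cleared 0 line(s) (total 0); column heights now [4 6 7 4 0 0 0], max=7
Drop 5: T rot3 at col 2 lands with bottom-row=6; cleared 0 line(s) (total 0); column heights now [4 6 8 9 0 0 0], max=9

Answer: 4 6 8 9 0 0 0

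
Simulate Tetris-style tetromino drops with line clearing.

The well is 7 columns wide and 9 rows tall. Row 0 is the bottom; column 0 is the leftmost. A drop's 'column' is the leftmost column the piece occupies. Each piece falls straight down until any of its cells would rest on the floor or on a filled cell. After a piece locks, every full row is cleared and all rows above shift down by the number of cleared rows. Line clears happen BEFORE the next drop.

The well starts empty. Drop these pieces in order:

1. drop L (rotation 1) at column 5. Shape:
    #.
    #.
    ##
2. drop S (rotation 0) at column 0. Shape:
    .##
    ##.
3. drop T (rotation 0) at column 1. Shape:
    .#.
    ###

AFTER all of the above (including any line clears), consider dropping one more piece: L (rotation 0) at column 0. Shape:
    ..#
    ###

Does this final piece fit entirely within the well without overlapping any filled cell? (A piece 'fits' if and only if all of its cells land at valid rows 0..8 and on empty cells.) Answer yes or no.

Answer: yes

Derivation:
Drop 1: L rot1 at col 5 lands with bottom-row=0; cleared 0 line(s) (total 0); column heights now [0 0 0 0 0 3 1], max=3
Drop 2: S rot0 at col 0 lands with bottom-row=0; cleared 0 line(s) (total 0); column heights now [1 2 2 0 0 3 1], max=3
Drop 3: T rot0 at col 1 lands with bottom-row=2; cleared 0 line(s) (total 0); column heights now [1 3 4 3 0 3 1], max=4
Test piece L rot0 at col 0 (width 3): heights before test = [1 3 4 3 0 3 1]; fits = True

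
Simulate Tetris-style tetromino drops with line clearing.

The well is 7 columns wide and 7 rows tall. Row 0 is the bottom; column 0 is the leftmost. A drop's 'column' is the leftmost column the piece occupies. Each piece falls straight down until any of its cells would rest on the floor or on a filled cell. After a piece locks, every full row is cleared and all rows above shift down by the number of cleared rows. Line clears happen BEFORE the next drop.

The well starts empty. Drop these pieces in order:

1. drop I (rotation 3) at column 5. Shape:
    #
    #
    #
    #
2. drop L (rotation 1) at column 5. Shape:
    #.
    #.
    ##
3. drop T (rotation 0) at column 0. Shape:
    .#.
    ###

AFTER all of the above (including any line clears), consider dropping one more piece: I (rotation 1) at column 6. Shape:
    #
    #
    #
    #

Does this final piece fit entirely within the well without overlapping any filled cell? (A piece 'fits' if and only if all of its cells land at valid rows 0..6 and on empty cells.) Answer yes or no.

Answer: no

Derivation:
Drop 1: I rot3 at col 5 lands with bottom-row=0; cleared 0 line(s) (total 0); column heights now [0 0 0 0 0 4 0], max=4
Drop 2: L rot1 at col 5 lands with bottom-row=4; cleared 0 line(s) (total 0); column heights now [0 0 0 0 0 7 5], max=7
Drop 3: T rot0 at col 0 lands with bottom-row=0; cleared 0 line(s) (total 0); column heights now [1 2 1 0 0 7 5], max=7
Test piece I rot1 at col 6 (width 1): heights before test = [1 2 1 0 0 7 5]; fits = False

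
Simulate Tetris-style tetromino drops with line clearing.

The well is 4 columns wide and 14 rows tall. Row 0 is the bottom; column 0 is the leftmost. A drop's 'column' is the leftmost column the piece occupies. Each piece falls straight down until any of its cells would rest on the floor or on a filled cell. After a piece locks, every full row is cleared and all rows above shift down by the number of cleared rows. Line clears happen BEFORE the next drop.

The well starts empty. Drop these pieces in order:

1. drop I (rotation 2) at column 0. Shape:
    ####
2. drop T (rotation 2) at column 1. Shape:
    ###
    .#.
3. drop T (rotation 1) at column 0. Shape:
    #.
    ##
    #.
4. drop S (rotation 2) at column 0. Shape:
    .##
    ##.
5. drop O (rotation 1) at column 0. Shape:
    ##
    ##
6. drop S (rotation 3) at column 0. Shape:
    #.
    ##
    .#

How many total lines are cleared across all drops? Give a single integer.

Drop 1: I rot2 at col 0 lands with bottom-row=0; cleared 1 line(s) (total 1); column heights now [0 0 0 0], max=0
Drop 2: T rot2 at col 1 lands with bottom-row=0; cleared 0 line(s) (total 1); column heights now [0 2 2 2], max=2
Drop 3: T rot1 at col 0 lands with bottom-row=1; cleared 1 line(s) (total 2); column heights now [3 2 1 0], max=3
Drop 4: S rot2 at col 0 lands with bottom-row=3; cleared 0 line(s) (total 2); column heights now [4 5 5 0], max=5
Drop 5: O rot1 at col 0 lands with bottom-row=5; cleared 0 line(s) (total 2); column heights now [7 7 5 0], max=7
Drop 6: S rot3 at col 0 lands with bottom-row=7; cleared 0 line(s) (total 2); column heights now [10 9 5 0], max=10

Answer: 2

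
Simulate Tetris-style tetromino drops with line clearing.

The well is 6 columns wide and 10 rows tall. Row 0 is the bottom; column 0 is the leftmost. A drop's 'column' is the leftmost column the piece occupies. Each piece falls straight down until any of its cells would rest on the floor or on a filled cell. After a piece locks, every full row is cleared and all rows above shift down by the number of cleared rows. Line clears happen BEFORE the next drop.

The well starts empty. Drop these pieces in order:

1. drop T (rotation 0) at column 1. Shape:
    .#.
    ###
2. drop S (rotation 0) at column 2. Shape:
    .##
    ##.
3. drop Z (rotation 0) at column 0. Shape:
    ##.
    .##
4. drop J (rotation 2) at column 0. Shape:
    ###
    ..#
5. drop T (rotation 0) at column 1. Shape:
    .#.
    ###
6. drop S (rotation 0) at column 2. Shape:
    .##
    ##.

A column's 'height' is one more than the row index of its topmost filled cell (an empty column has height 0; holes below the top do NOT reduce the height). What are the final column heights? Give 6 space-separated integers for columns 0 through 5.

Drop 1: T rot0 at col 1 lands with bottom-row=0; cleared 0 line(s) (total 0); column heights now [0 1 2 1 0 0], max=2
Drop 2: S rot0 at col 2 lands with bottom-row=2; cleared 0 line(s) (total 0); column heights now [0 1 3 4 4 0], max=4
Drop 3: Z rot0 at col 0 lands with bottom-row=3; cleared 0 line(s) (total 0); column heights now [5 5 4 4 4 0], max=5
Drop 4: J rot2 at col 0 lands with bottom-row=4; cleared 0 line(s) (total 0); column heights now [6 6 6 4 4 0], max=6
Drop 5: T rot0 at col 1 lands with bottom-row=6; cleared 0 line(s) (total 0); column heights now [6 7 8 7 4 0], max=8
Drop 6: S rot0 at col 2 lands with bottom-row=8; cleared 0 line(s) (total 0); column heights now [6 7 9 10 10 0], max=10

Answer: 6 7 9 10 10 0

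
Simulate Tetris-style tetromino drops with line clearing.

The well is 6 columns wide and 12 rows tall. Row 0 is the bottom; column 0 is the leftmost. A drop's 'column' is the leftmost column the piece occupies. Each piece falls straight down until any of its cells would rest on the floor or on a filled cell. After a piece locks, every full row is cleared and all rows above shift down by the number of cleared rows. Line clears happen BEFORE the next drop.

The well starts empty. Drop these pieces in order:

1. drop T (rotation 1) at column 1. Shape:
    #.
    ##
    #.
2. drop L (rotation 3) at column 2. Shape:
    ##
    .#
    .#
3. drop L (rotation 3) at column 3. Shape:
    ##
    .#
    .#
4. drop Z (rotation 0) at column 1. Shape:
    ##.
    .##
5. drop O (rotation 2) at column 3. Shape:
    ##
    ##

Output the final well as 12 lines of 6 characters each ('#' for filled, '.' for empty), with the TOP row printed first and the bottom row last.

Drop 1: T rot1 at col 1 lands with bottom-row=0; cleared 0 line(s) (total 0); column heights now [0 3 2 0 0 0], max=3
Drop 2: L rot3 at col 2 lands with bottom-row=0; cleared 0 line(s) (total 0); column heights now [0 3 3 3 0 0], max=3
Drop 3: L rot3 at col 3 lands with bottom-row=1; cleared 0 line(s) (total 0); column heights now [0 3 3 4 4 0], max=4
Drop 4: Z rot0 at col 1 lands with bottom-row=4; cleared 0 line(s) (total 0); column heights now [0 6 6 5 4 0], max=6
Drop 5: O rot2 at col 3 lands with bottom-row=5; cleared 0 line(s) (total 0); column heights now [0 6 6 7 7 0], max=7

Answer: ......
......
......
......
......
...##.
.####.
..##..
...##.
.####.
.####.
.#.#..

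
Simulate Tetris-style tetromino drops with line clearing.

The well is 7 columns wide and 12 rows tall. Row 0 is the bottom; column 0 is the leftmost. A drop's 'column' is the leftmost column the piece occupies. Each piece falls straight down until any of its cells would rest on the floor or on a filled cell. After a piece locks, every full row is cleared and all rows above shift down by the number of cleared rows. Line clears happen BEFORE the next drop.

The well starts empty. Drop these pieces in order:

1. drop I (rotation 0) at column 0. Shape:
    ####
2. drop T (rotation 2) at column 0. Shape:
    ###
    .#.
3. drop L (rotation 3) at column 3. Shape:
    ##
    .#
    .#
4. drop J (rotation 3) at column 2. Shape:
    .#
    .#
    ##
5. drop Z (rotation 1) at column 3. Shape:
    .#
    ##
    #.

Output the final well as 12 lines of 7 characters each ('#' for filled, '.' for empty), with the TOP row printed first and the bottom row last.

Answer: .......
.......
.......
....#..
...##..
...#...
...#...
...#...
..##...
#####..
.#..#..
#####..

Derivation:
Drop 1: I rot0 at col 0 lands with bottom-row=0; cleared 0 line(s) (total 0); column heights now [1 1 1 1 0 0 0], max=1
Drop 2: T rot2 at col 0 lands with bottom-row=1; cleared 0 line(s) (total 0); column heights now [3 3 3 1 0 0 0], max=3
Drop 3: L rot3 at col 3 lands with bottom-row=0; cleared 0 line(s) (total 0); column heights now [3 3 3 3 3 0 0], max=3
Drop 4: J rot3 at col 2 lands with bottom-row=3; cleared 0 line(s) (total 0); column heights now [3 3 4 6 3 0 0], max=6
Drop 5: Z rot1 at col 3 lands with bottom-row=6; cleared 0 line(s) (total 0); column heights now [3 3 4 8 9 0 0], max=9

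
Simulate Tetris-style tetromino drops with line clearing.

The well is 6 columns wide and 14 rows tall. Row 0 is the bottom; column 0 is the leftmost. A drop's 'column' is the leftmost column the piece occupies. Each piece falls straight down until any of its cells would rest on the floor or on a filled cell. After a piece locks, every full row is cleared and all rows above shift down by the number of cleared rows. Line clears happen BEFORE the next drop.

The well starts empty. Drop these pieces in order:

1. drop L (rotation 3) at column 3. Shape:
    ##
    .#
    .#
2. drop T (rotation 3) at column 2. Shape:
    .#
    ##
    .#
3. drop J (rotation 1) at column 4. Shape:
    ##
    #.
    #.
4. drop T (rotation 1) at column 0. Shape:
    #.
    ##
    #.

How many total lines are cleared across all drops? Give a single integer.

Drop 1: L rot3 at col 3 lands with bottom-row=0; cleared 0 line(s) (total 0); column heights now [0 0 0 3 3 0], max=3
Drop 2: T rot3 at col 2 lands with bottom-row=3; cleared 0 line(s) (total 0); column heights now [0 0 5 6 3 0], max=6
Drop 3: J rot1 at col 4 lands with bottom-row=3; cleared 0 line(s) (total 0); column heights now [0 0 5 6 6 6], max=6
Drop 4: T rot1 at col 0 lands with bottom-row=0; cleared 0 line(s) (total 0); column heights now [3 2 5 6 6 6], max=6

Answer: 0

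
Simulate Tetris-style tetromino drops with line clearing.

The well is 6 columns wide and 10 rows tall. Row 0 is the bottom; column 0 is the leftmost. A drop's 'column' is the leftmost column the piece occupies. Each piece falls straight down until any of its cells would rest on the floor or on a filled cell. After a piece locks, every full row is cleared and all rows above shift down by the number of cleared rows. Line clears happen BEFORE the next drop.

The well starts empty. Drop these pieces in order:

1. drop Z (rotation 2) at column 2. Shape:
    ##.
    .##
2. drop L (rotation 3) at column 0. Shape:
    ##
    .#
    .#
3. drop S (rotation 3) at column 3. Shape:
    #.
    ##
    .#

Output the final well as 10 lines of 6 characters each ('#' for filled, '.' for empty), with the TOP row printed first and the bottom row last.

Drop 1: Z rot2 at col 2 lands with bottom-row=0; cleared 0 line(s) (total 0); column heights now [0 0 2 2 1 0], max=2
Drop 2: L rot3 at col 0 lands with bottom-row=0; cleared 0 line(s) (total 0); column heights now [3 3 2 2 1 0], max=3
Drop 3: S rot3 at col 3 lands with bottom-row=1; cleared 0 line(s) (total 0); column heights now [3 3 2 4 3 0], max=4

Answer: ......
......
......
......
......
......
...#..
##.##.
.####.
.#.##.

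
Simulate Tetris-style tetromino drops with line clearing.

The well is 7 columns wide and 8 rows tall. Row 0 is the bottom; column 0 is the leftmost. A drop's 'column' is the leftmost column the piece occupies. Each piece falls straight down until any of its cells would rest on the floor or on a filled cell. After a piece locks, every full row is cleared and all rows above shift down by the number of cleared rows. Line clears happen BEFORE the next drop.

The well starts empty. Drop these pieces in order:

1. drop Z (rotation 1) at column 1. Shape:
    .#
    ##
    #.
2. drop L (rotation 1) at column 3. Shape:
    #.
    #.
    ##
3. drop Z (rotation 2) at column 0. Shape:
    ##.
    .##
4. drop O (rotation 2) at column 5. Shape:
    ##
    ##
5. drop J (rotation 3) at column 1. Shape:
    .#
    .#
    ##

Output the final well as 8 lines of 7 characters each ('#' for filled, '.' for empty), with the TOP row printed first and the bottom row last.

Answer: ..#....
..#....
.##....
##.....
.##....
..##...
.###.##
.#.####

Derivation:
Drop 1: Z rot1 at col 1 lands with bottom-row=0; cleared 0 line(s) (total 0); column heights now [0 2 3 0 0 0 0], max=3
Drop 2: L rot1 at col 3 lands with bottom-row=0; cleared 0 line(s) (total 0); column heights now [0 2 3 3 1 0 0], max=3
Drop 3: Z rot2 at col 0 lands with bottom-row=3; cleared 0 line(s) (total 0); column heights now [5 5 4 3 1 0 0], max=5
Drop 4: O rot2 at col 5 lands with bottom-row=0; cleared 0 line(s) (total 0); column heights now [5 5 4 3 1 2 2], max=5
Drop 5: J rot3 at col 1 lands with bottom-row=5; cleared 0 line(s) (total 0); column heights now [5 6 8 3 1 2 2], max=8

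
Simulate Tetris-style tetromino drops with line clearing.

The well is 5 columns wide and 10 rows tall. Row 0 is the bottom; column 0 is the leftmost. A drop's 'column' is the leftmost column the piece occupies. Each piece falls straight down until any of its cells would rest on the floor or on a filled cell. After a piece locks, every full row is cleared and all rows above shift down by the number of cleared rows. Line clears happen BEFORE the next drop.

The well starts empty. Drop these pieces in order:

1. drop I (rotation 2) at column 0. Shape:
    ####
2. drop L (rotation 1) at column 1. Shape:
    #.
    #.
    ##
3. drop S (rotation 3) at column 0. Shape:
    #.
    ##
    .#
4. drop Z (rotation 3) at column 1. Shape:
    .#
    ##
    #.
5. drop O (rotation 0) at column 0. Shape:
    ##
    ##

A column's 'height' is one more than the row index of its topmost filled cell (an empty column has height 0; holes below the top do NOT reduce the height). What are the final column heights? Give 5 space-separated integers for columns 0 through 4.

Answer: 10 10 9 1 0

Derivation:
Drop 1: I rot2 at col 0 lands with bottom-row=0; cleared 0 line(s) (total 0); column heights now [1 1 1 1 0], max=1
Drop 2: L rot1 at col 1 lands with bottom-row=1; cleared 0 line(s) (total 0); column heights now [1 4 2 1 0], max=4
Drop 3: S rot3 at col 0 lands with bottom-row=4; cleared 0 line(s) (total 0); column heights now [7 6 2 1 0], max=7
Drop 4: Z rot3 at col 1 lands with bottom-row=6; cleared 0 line(s) (total 0); column heights now [7 8 9 1 0], max=9
Drop 5: O rot0 at col 0 lands with bottom-row=8; cleared 0 line(s) (total 0); column heights now [10 10 9 1 0], max=10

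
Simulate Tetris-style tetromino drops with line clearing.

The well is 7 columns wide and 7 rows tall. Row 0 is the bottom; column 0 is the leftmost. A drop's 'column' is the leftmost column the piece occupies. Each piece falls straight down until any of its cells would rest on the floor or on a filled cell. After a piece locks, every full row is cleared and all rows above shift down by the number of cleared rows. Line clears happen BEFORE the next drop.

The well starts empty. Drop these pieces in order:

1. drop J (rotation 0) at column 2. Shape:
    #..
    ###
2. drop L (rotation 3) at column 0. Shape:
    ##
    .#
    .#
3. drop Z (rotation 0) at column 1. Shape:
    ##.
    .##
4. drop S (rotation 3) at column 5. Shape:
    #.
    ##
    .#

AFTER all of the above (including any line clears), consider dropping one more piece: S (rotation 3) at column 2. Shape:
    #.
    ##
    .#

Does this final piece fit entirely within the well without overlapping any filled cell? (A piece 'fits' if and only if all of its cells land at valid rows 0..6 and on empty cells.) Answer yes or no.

Drop 1: J rot0 at col 2 lands with bottom-row=0; cleared 0 line(s) (total 0); column heights now [0 0 2 1 1 0 0], max=2
Drop 2: L rot3 at col 0 lands with bottom-row=0; cleared 0 line(s) (total 0); column heights now [3 3 2 1 1 0 0], max=3
Drop 3: Z rot0 at col 1 lands with bottom-row=2; cleared 0 line(s) (total 0); column heights now [3 4 4 3 1 0 0], max=4
Drop 4: S rot3 at col 5 lands with bottom-row=0; cleared 0 line(s) (total 0); column heights now [3 4 4 3 1 3 2], max=4
Test piece S rot3 at col 2 (width 2): heights before test = [3 4 4 3 1 3 2]; fits = True

Answer: yes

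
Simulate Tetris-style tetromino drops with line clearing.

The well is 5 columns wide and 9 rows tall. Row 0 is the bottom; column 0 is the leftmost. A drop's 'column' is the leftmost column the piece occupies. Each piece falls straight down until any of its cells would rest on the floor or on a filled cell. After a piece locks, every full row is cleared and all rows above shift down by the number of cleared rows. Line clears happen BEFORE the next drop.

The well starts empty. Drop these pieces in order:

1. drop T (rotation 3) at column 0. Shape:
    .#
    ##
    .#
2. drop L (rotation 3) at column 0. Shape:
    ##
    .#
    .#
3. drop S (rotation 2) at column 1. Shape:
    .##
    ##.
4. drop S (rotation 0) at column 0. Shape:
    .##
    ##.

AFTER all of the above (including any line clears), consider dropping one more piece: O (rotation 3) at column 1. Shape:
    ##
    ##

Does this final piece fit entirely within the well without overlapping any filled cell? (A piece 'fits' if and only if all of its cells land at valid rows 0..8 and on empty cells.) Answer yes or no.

Answer: no

Derivation:
Drop 1: T rot3 at col 0 lands with bottom-row=0; cleared 0 line(s) (total 0); column heights now [2 3 0 0 0], max=3
Drop 2: L rot3 at col 0 lands with bottom-row=3; cleared 0 line(s) (total 0); column heights now [6 6 0 0 0], max=6
Drop 3: S rot2 at col 1 lands with bottom-row=6; cleared 0 line(s) (total 0); column heights now [6 7 8 8 0], max=8
Drop 4: S rot0 at col 0 lands with bottom-row=7; cleared 0 line(s) (total 0); column heights now [8 9 9 8 0], max=9
Test piece O rot3 at col 1 (width 2): heights before test = [8 9 9 8 0]; fits = False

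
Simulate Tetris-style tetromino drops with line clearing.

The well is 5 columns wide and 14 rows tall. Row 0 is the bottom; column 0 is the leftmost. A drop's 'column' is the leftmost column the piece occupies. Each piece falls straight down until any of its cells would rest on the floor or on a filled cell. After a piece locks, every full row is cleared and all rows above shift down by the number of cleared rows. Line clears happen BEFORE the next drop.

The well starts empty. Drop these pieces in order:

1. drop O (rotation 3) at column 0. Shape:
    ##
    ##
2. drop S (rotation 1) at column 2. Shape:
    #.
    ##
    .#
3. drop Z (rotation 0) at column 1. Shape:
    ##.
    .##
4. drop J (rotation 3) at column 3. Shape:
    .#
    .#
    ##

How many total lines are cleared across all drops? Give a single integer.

Drop 1: O rot3 at col 0 lands with bottom-row=0; cleared 0 line(s) (total 0); column heights now [2 2 0 0 0], max=2
Drop 2: S rot1 at col 2 lands with bottom-row=0; cleared 0 line(s) (total 0); column heights now [2 2 3 2 0], max=3
Drop 3: Z rot0 at col 1 lands with bottom-row=3; cleared 0 line(s) (total 0); column heights now [2 5 5 4 0], max=5
Drop 4: J rot3 at col 3 lands with bottom-row=4; cleared 0 line(s) (total 0); column heights now [2 5 5 5 7], max=7

Answer: 0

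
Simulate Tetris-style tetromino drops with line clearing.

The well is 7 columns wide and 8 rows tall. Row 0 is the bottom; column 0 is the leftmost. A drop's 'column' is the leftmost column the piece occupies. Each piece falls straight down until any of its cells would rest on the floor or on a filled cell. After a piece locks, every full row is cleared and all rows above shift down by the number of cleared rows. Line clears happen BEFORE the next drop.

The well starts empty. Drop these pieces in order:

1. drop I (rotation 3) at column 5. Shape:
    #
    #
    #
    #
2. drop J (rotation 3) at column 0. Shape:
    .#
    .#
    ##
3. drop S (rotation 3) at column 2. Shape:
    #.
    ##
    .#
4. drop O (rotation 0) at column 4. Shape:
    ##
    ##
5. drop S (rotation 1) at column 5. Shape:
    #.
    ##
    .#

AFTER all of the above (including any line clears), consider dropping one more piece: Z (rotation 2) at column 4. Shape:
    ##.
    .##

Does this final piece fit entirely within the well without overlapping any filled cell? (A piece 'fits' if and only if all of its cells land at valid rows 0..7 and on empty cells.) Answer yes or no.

Answer: no

Derivation:
Drop 1: I rot3 at col 5 lands with bottom-row=0; cleared 0 line(s) (total 0); column heights now [0 0 0 0 0 4 0], max=4
Drop 2: J rot3 at col 0 lands with bottom-row=0; cleared 0 line(s) (total 0); column heights now [1 3 0 0 0 4 0], max=4
Drop 3: S rot3 at col 2 lands with bottom-row=0; cleared 0 line(s) (total 0); column heights now [1 3 3 2 0 4 0], max=4
Drop 4: O rot0 at col 4 lands with bottom-row=4; cleared 0 line(s) (total 0); column heights now [1 3 3 2 6 6 0], max=6
Drop 5: S rot1 at col 5 lands with bottom-row=5; cleared 0 line(s) (total 0); column heights now [1 3 3 2 6 8 7], max=8
Test piece Z rot2 at col 4 (width 3): heights before test = [1 3 3 2 6 8 7]; fits = False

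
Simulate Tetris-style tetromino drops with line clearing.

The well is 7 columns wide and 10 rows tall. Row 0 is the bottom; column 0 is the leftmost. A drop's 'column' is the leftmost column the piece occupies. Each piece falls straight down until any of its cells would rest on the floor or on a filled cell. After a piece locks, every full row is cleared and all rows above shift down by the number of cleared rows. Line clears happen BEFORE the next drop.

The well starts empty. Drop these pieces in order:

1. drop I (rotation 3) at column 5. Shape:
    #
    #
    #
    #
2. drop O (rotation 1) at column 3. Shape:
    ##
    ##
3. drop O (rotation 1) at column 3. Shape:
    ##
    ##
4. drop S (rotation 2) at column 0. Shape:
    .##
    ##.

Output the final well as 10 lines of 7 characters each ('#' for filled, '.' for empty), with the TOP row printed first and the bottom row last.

Answer: .......
.......
.......
.......
.......
.......
...###.
...###.
.#####.
##.###.

Derivation:
Drop 1: I rot3 at col 5 lands with bottom-row=0; cleared 0 line(s) (total 0); column heights now [0 0 0 0 0 4 0], max=4
Drop 2: O rot1 at col 3 lands with bottom-row=0; cleared 0 line(s) (total 0); column heights now [0 0 0 2 2 4 0], max=4
Drop 3: O rot1 at col 3 lands with bottom-row=2; cleared 0 line(s) (total 0); column heights now [0 0 0 4 4 4 0], max=4
Drop 4: S rot2 at col 0 lands with bottom-row=0; cleared 0 line(s) (total 0); column heights now [1 2 2 4 4 4 0], max=4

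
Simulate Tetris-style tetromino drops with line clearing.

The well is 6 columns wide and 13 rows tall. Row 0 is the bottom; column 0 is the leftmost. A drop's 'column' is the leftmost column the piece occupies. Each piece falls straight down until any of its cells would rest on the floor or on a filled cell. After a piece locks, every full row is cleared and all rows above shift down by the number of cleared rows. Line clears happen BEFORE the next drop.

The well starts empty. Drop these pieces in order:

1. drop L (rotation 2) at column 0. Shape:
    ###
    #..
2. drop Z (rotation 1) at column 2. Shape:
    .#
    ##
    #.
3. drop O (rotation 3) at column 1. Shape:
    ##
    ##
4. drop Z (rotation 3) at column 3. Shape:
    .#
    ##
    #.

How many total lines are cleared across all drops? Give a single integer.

Drop 1: L rot2 at col 0 lands with bottom-row=0; cleared 0 line(s) (total 0); column heights now [2 2 2 0 0 0], max=2
Drop 2: Z rot1 at col 2 lands with bottom-row=2; cleared 0 line(s) (total 0); column heights now [2 2 4 5 0 0], max=5
Drop 3: O rot3 at col 1 lands with bottom-row=4; cleared 0 line(s) (total 0); column heights now [2 6 6 5 0 0], max=6
Drop 4: Z rot3 at col 3 lands with bottom-row=5; cleared 0 line(s) (total 0); column heights now [2 6 6 7 8 0], max=8

Answer: 0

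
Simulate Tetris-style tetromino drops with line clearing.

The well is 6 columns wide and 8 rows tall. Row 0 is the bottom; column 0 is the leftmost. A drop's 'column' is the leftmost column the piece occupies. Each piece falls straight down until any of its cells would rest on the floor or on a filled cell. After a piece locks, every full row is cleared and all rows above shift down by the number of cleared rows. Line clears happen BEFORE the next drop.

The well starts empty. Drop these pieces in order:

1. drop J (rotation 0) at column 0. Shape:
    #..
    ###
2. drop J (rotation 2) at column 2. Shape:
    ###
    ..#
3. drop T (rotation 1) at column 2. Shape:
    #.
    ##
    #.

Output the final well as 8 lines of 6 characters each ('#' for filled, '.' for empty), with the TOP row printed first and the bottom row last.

Answer: ......
......
......
..#...
..##..
..#...
#.###.
###.#.

Derivation:
Drop 1: J rot0 at col 0 lands with bottom-row=0; cleared 0 line(s) (total 0); column heights now [2 1 1 0 0 0], max=2
Drop 2: J rot2 at col 2 lands with bottom-row=0; cleared 0 line(s) (total 0); column heights now [2 1 2 2 2 0], max=2
Drop 3: T rot1 at col 2 lands with bottom-row=2; cleared 0 line(s) (total 0); column heights now [2 1 5 4 2 0], max=5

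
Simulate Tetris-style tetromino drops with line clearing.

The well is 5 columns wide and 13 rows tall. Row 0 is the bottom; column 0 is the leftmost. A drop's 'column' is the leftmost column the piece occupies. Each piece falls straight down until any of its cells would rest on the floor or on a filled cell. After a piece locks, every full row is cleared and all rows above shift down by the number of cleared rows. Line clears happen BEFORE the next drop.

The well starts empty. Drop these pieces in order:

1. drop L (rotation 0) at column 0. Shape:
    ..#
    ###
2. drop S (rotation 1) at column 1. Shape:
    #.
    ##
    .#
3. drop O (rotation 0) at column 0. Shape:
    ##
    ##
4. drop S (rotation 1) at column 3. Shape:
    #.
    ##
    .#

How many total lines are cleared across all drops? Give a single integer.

Answer: 0

Derivation:
Drop 1: L rot0 at col 0 lands with bottom-row=0; cleared 0 line(s) (total 0); column heights now [1 1 2 0 0], max=2
Drop 2: S rot1 at col 1 lands with bottom-row=2; cleared 0 line(s) (total 0); column heights now [1 5 4 0 0], max=5
Drop 3: O rot0 at col 0 lands with bottom-row=5; cleared 0 line(s) (total 0); column heights now [7 7 4 0 0], max=7
Drop 4: S rot1 at col 3 lands with bottom-row=0; cleared 0 line(s) (total 0); column heights now [7 7 4 3 2], max=7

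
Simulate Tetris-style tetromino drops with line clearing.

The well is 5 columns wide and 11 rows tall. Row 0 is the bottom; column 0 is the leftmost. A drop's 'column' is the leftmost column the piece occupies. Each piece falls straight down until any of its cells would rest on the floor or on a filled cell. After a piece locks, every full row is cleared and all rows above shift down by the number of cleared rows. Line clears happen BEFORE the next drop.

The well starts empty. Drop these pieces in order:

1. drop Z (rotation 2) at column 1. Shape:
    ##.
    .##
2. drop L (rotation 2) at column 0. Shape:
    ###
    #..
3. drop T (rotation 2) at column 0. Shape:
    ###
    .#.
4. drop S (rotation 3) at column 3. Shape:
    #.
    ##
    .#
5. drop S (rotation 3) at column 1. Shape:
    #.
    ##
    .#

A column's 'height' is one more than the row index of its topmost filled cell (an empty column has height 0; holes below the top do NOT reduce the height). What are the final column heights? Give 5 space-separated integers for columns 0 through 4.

Answer: 4 7 6 2 1

Derivation:
Drop 1: Z rot2 at col 1 lands with bottom-row=0; cleared 0 line(s) (total 0); column heights now [0 2 2 1 0], max=2
Drop 2: L rot2 at col 0 lands with bottom-row=1; cleared 0 line(s) (total 0); column heights now [3 3 3 1 0], max=3
Drop 3: T rot2 at col 0 lands with bottom-row=3; cleared 0 line(s) (total 0); column heights now [5 5 5 1 0], max=5
Drop 4: S rot3 at col 3 lands with bottom-row=0; cleared 1 line(s) (total 1); column heights now [4 4 4 2 1], max=4
Drop 5: S rot3 at col 1 lands with bottom-row=4; cleared 0 line(s) (total 1); column heights now [4 7 6 2 1], max=7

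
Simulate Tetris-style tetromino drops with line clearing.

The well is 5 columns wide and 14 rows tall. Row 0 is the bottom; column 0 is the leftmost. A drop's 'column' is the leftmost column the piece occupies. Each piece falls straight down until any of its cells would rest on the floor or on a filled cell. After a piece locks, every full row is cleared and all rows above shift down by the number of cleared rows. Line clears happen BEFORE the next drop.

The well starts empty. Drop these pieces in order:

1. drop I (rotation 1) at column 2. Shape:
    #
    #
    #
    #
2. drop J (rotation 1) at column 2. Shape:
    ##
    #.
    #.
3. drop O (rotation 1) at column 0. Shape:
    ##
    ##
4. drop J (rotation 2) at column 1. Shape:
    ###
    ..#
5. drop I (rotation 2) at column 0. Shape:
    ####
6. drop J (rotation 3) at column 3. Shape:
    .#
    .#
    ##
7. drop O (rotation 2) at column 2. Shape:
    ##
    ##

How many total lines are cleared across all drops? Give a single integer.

Answer: 0

Derivation:
Drop 1: I rot1 at col 2 lands with bottom-row=0; cleared 0 line(s) (total 0); column heights now [0 0 4 0 0], max=4
Drop 2: J rot1 at col 2 lands with bottom-row=4; cleared 0 line(s) (total 0); column heights now [0 0 7 7 0], max=7
Drop 3: O rot1 at col 0 lands with bottom-row=0; cleared 0 line(s) (total 0); column heights now [2 2 7 7 0], max=7
Drop 4: J rot2 at col 1 lands with bottom-row=7; cleared 0 line(s) (total 0); column heights now [2 9 9 9 0], max=9
Drop 5: I rot2 at col 0 lands with bottom-row=9; cleared 0 line(s) (total 0); column heights now [10 10 10 10 0], max=10
Drop 6: J rot3 at col 3 lands with bottom-row=10; cleared 0 line(s) (total 0); column heights now [10 10 10 11 13], max=13
Drop 7: O rot2 at col 2 lands with bottom-row=11; cleared 0 line(s) (total 0); column heights now [10 10 13 13 13], max=13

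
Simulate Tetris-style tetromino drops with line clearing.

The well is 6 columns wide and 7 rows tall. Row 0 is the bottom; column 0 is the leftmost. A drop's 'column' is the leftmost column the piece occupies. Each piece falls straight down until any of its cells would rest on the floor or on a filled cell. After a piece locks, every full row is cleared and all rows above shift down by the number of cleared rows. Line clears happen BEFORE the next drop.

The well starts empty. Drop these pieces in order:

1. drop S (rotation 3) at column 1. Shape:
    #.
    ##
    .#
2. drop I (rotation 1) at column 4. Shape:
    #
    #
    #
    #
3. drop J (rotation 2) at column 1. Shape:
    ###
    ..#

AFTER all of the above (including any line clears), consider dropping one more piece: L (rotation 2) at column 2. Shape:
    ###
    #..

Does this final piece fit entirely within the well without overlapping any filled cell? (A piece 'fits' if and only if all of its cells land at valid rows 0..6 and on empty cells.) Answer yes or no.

Drop 1: S rot3 at col 1 lands with bottom-row=0; cleared 0 line(s) (total 0); column heights now [0 3 2 0 0 0], max=3
Drop 2: I rot1 at col 4 lands with bottom-row=0; cleared 0 line(s) (total 0); column heights now [0 3 2 0 4 0], max=4
Drop 3: J rot2 at col 1 lands with bottom-row=2; cleared 0 line(s) (total 0); column heights now [0 4 4 4 4 0], max=4
Test piece L rot2 at col 2 (width 3): heights before test = [0 4 4 4 4 0]; fits = True

Answer: yes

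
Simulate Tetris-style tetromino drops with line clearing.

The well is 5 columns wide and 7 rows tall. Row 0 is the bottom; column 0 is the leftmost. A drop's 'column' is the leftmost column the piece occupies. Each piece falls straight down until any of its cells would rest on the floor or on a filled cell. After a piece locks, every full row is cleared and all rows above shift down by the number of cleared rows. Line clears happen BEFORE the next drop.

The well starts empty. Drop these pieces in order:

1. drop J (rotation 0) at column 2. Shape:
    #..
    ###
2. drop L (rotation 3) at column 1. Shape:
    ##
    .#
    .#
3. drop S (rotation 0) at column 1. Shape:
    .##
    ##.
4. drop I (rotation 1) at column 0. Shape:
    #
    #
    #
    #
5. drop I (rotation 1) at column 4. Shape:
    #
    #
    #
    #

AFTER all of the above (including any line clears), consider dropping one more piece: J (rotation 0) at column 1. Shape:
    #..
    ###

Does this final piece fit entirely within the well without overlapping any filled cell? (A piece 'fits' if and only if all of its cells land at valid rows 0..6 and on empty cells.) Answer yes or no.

Drop 1: J rot0 at col 2 lands with bottom-row=0; cleared 0 line(s) (total 0); column heights now [0 0 2 1 1], max=2
Drop 2: L rot3 at col 1 lands with bottom-row=2; cleared 0 line(s) (total 0); column heights now [0 5 5 1 1], max=5
Drop 3: S rot0 at col 1 lands with bottom-row=5; cleared 0 line(s) (total 0); column heights now [0 6 7 7 1], max=7
Drop 4: I rot1 at col 0 lands with bottom-row=0; cleared 0 line(s) (total 0); column heights now [4 6 7 7 1], max=7
Drop 5: I rot1 at col 4 lands with bottom-row=1; cleared 0 line(s) (total 0); column heights now [4 6 7 7 5], max=7
Test piece J rot0 at col 1 (width 3): heights before test = [4 6 7 7 5]; fits = False

Answer: no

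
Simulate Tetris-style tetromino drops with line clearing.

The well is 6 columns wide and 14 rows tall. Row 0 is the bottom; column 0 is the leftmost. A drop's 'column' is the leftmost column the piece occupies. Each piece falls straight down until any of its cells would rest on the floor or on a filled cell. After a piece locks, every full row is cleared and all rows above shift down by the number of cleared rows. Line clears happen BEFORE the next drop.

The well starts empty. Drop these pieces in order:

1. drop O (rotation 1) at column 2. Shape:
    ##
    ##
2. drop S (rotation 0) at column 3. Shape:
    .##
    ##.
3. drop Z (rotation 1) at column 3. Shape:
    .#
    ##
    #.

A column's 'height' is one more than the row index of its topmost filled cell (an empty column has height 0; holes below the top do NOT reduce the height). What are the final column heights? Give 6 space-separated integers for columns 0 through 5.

Drop 1: O rot1 at col 2 lands with bottom-row=0; cleared 0 line(s) (total 0); column heights now [0 0 2 2 0 0], max=2
Drop 2: S rot0 at col 3 lands with bottom-row=2; cleared 0 line(s) (total 0); column heights now [0 0 2 3 4 4], max=4
Drop 3: Z rot1 at col 3 lands with bottom-row=3; cleared 0 line(s) (total 0); column heights now [0 0 2 5 6 4], max=6

Answer: 0 0 2 5 6 4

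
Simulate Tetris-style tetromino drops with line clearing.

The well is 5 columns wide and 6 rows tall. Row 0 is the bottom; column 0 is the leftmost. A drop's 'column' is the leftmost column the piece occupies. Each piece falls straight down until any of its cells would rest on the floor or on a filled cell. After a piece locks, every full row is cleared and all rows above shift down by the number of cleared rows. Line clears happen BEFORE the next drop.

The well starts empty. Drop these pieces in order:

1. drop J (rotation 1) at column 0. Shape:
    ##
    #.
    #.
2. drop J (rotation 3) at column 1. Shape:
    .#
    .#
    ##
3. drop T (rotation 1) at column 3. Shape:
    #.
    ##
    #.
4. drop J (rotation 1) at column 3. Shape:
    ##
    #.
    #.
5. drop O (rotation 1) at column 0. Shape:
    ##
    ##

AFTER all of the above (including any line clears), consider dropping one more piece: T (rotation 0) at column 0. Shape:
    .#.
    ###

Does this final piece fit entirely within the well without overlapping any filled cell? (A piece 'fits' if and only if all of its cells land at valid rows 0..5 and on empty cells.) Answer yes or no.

Drop 1: J rot1 at col 0 lands with bottom-row=0; cleared 0 line(s) (total 0); column heights now [3 3 0 0 0], max=3
Drop 2: J rot3 at col 1 lands with bottom-row=3; cleared 0 line(s) (total 0); column heights now [3 4 6 0 0], max=6
Drop 3: T rot1 at col 3 lands with bottom-row=0; cleared 0 line(s) (total 0); column heights now [3 4 6 3 2], max=6
Drop 4: J rot1 at col 3 lands with bottom-row=3; cleared 0 line(s) (total 0); column heights now [3 4 6 6 6], max=6
Drop 5: O rot1 at col 0 lands with bottom-row=4; cleared 1 line(s) (total 1); column heights now [5 5 5 5 2], max=5
Test piece T rot0 at col 0 (width 3): heights before test = [5 5 5 5 2]; fits = False

Answer: no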